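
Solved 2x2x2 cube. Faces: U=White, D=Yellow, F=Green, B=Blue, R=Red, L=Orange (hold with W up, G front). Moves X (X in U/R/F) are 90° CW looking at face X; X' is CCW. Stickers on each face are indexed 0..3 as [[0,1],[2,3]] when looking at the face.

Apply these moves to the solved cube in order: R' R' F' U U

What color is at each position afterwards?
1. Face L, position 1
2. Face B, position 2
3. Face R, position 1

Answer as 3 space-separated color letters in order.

Answer: R G Y

Derivation:
After move 1 (R'): R=RRRR U=WBWB F=GWGW D=YGYG B=YBYB
After move 2 (R'): R=RRRR U=WYWY F=GBGB D=YWYW B=GBGB
After move 3 (F'): F=BBGG U=WYRR R=WRYR D=OOYW L=OYOW
After move 4 (U): U=RWRY F=WRGG R=GBYR B=OYGB L=BBOW
After move 5 (U): U=RRYW F=GBGG R=OYYR B=BBGB L=WROW
Query 1: L[1] = R
Query 2: B[2] = G
Query 3: R[1] = Y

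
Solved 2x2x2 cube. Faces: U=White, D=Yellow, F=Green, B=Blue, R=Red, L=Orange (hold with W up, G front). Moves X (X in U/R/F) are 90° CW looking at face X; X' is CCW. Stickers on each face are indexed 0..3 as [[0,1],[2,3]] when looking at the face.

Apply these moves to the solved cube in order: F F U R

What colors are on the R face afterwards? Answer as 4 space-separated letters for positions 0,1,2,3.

Answer: O B R B

Derivation:
After move 1 (F): F=GGGG U=WWOO R=WRWR D=RRYY L=OYOY
After move 2 (F): F=GGGG U=WWYY R=OROR D=WWYY L=OROR
After move 3 (U): U=YWYW F=ORGG R=BBOR B=ORBB L=GGOR
After move 4 (R): R=OBRB U=YRYG F=OWGY D=WBYO B=WRWB
Query: R face = OBRB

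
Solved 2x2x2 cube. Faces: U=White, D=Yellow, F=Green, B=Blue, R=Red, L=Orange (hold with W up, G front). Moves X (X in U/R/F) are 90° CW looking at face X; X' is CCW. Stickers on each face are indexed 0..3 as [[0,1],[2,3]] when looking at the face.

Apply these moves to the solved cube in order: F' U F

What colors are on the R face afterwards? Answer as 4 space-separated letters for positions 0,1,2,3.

After move 1 (F'): F=GGGG U=WWRR R=YRYR D=OOYY L=OWOW
After move 2 (U): U=RWRW F=YRGG R=BBYR B=OWBB L=GGOW
After move 3 (F): F=GYGR U=RWWG R=RBWR D=YBYY L=GOOO
Query: R face = RBWR

Answer: R B W R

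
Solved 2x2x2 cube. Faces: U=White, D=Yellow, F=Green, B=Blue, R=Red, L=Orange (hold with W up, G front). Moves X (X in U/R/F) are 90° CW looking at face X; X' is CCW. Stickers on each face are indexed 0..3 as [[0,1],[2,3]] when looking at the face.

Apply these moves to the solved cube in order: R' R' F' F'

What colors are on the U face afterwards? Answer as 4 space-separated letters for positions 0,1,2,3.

Answer: W Y W Y

Derivation:
After move 1 (R'): R=RRRR U=WBWB F=GWGW D=YGYG B=YBYB
After move 2 (R'): R=RRRR U=WYWY F=GBGB D=YWYW B=GBGB
After move 3 (F'): F=BBGG U=WYRR R=WRYR D=OOYW L=OYOW
After move 4 (F'): F=BGBG U=WYWY R=OROR D=YWYW L=OROR
Query: U face = WYWY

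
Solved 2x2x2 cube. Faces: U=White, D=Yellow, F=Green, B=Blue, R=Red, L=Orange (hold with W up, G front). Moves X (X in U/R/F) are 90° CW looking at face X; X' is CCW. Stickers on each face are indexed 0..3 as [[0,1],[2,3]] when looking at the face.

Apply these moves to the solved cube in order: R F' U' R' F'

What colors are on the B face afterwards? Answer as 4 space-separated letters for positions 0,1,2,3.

After move 1 (R): R=RRRR U=WGWG F=GYGY D=YBYB B=WBWB
After move 2 (F'): F=YYGG U=WGRR R=BRYR D=OOYB L=OGOW
After move 3 (U'): U=GRWR F=OGGG R=YYYR B=BRWB L=WBOW
After move 4 (R'): R=YRYY U=GWWB F=ORGR D=OGYG B=BROB
After move 5 (F'): F=RROG U=GWYY R=GROY D=BWYG L=WBOW
Query: B face = BROB

Answer: B R O B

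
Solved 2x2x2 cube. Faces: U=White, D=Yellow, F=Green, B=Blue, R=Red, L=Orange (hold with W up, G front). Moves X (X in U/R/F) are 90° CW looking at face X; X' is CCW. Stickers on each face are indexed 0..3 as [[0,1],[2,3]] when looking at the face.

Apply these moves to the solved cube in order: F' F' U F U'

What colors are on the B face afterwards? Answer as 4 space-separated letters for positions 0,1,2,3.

Answer: Y B B B

Derivation:
After move 1 (F'): F=GGGG U=WWRR R=YRYR D=OOYY L=OWOW
After move 2 (F'): F=GGGG U=WWYY R=OROR D=WWYY L=OROR
After move 3 (U): U=YWYW F=ORGG R=BBOR B=ORBB L=GGOR
After move 4 (F): F=GOGR U=YWRG R=YBWR D=OBYY L=GWOW
After move 5 (U'): U=WGYR F=GWGR R=GOWR B=YBBB L=OROW
Query: B face = YBBB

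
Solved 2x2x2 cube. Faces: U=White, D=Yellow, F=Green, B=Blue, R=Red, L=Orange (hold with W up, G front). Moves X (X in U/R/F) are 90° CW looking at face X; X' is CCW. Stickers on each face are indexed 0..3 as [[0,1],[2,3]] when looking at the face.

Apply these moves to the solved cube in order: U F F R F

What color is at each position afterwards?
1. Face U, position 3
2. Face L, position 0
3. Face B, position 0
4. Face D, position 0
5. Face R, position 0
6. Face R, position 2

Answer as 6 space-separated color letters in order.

After move 1 (U): U=WWWW F=RRGG R=BBRR B=OOBB L=GGOO
After move 2 (F): F=GRGR U=WWOG R=WBWR D=RBYY L=GYOY
After move 3 (F): F=GGRR U=WWYY R=OBGR D=WWYY L=GROB
After move 4 (R): R=GORB U=WGYR F=GWRY D=WBYO B=YOWB
After move 5 (F): F=RGYW U=WGBR R=YORB D=RGYO L=GWOB
Query 1: U[3] = R
Query 2: L[0] = G
Query 3: B[0] = Y
Query 4: D[0] = R
Query 5: R[0] = Y
Query 6: R[2] = R

Answer: R G Y R Y R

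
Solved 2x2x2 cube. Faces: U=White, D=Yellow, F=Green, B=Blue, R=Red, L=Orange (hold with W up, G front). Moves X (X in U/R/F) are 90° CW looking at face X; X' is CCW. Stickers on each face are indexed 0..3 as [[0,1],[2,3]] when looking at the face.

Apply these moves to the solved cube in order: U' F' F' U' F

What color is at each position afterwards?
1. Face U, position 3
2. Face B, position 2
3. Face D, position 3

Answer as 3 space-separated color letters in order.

After move 1 (U'): U=WWWW F=OOGG R=GGRR B=RRBB L=BBOO
After move 2 (F'): F=OGOG U=WWGR R=YGYR D=BOYY L=BWOW
After move 3 (F'): F=GGOO U=WWYY R=OGBR D=WWYY L=BROG
After move 4 (U'): U=WYWY F=BROO R=GGBR B=OGBB L=RROG
After move 5 (F): F=OBOR U=WYGR R=WGYR D=BGYY L=RWOW
Query 1: U[3] = R
Query 2: B[2] = B
Query 3: D[3] = Y

Answer: R B Y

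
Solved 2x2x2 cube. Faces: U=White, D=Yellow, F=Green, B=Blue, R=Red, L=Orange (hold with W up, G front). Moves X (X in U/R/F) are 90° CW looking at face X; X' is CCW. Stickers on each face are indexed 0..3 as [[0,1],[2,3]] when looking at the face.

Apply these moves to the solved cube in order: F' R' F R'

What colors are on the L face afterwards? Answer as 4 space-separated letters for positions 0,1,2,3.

After move 1 (F'): F=GGGG U=WWRR R=YRYR D=OOYY L=OWOW
After move 2 (R'): R=RRYY U=WBRB F=GWGR D=OGYG B=YBOB
After move 3 (F): F=GGRW U=WBWW R=RRBY D=YRYG L=OOOG
After move 4 (R'): R=RYRB U=WOWY F=GBRW D=YGYW B=GBRB
Query: L face = OOOG

Answer: O O O G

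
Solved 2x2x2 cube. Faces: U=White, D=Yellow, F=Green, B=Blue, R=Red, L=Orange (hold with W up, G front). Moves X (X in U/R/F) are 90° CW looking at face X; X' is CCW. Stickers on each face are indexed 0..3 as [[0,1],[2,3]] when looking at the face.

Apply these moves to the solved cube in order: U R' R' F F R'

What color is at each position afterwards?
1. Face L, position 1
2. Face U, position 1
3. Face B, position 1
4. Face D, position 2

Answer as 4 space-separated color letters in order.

Answer: B R O Y

Derivation:
After move 1 (U): U=WWWW F=RRGG R=BBRR B=OOBB L=GGOO
After move 2 (R'): R=BRBR U=WBWO F=RWGW D=YRYG B=YOYB
After move 3 (R'): R=RRBB U=WYWY F=RBGO D=YWYW B=GORB
After move 4 (F): F=GROB U=WYOG R=WRYB D=BRYW L=GYOW
After move 5 (F): F=OGBR U=WYWY R=ORGB D=YWYW L=GBOR
After move 6 (R'): R=RBOG U=WRWG F=OYBY D=YGYR B=WOWB
Query 1: L[1] = B
Query 2: U[1] = R
Query 3: B[1] = O
Query 4: D[2] = Y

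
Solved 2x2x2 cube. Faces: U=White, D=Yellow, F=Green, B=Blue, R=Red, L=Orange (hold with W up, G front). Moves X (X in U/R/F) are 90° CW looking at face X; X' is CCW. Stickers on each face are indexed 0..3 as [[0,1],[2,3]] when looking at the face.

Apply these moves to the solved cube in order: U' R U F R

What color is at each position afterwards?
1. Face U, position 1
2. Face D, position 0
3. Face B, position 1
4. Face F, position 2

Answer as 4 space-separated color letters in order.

Answer: R R B Y

Derivation:
After move 1 (U'): U=WWWW F=OOGG R=GGRR B=RRBB L=BBOO
After move 2 (R): R=RGRG U=WOWG F=OYGY D=YBYR B=WRWB
After move 3 (U): U=WWGO F=RGGY R=WRRG B=BBWB L=OYOO
After move 4 (F): F=GRYG U=WWOY R=GROG D=RWYR L=OYOB
After move 5 (R): R=OGGR U=WROG F=GWYR D=RWYB B=YBWB
Query 1: U[1] = R
Query 2: D[0] = R
Query 3: B[1] = B
Query 4: F[2] = Y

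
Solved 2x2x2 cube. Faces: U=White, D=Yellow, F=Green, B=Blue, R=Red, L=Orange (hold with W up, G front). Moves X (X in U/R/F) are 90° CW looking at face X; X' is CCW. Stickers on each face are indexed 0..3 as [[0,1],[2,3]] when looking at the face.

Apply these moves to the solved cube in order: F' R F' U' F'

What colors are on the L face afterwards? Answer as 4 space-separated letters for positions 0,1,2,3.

Answer: R Y O W

Derivation:
After move 1 (F'): F=GGGG U=WWRR R=YRYR D=OOYY L=OWOW
After move 2 (R): R=YYRR U=WGRG F=GOGY D=OBYB B=RBWB
After move 3 (F'): F=OYGG U=WGYR R=BYOR D=WWYB L=OGOR
After move 4 (U'): U=GRWY F=OGGG R=OYOR B=BYWB L=RBOR
After move 5 (F'): F=GGOG U=GROO R=WYWR D=BRYB L=RYOW
Query: L face = RYOW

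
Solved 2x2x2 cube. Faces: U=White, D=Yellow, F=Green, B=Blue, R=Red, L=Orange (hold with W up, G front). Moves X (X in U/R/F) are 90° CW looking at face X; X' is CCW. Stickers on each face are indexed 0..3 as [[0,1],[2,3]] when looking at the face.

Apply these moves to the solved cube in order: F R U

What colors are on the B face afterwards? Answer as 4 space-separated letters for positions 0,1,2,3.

Answer: O Y W B

Derivation:
After move 1 (F): F=GGGG U=WWOO R=WRWR D=RRYY L=OYOY
After move 2 (R): R=WWRR U=WGOG F=GRGY D=RBYB B=OBWB
After move 3 (U): U=OWGG F=WWGY R=OBRR B=OYWB L=GROY
Query: B face = OYWB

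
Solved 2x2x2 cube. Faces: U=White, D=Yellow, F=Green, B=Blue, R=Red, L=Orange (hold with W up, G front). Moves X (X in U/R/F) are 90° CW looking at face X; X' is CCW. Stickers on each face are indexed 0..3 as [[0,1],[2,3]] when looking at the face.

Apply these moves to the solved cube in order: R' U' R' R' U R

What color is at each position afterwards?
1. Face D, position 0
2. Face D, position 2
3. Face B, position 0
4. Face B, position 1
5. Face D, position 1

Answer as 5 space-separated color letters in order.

After move 1 (R'): R=RRRR U=WBWB F=GWGW D=YGYG B=YBYB
After move 2 (U'): U=BBWW F=OOGW R=GWRR B=RRYB L=YBOO
After move 3 (R'): R=WRGR U=BYWR F=OBGW D=YOYW B=GRGB
After move 4 (R'): R=RRWG U=BGWG F=OYGR D=YBYW B=WROB
After move 5 (U): U=WBGG F=RRGR R=WRWG B=YBOB L=OYOO
After move 6 (R): R=WWGR U=WRGR F=RBGW D=YOYY B=GBBB
Query 1: D[0] = Y
Query 2: D[2] = Y
Query 3: B[0] = G
Query 4: B[1] = B
Query 5: D[1] = O

Answer: Y Y G B O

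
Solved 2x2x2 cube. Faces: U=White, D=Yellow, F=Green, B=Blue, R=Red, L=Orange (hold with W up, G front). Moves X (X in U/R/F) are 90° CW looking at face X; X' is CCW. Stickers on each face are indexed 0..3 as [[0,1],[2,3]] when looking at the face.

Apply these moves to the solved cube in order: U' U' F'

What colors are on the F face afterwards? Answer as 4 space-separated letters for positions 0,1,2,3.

After move 1 (U'): U=WWWW F=OOGG R=GGRR B=RRBB L=BBOO
After move 2 (U'): U=WWWW F=BBGG R=OORR B=GGBB L=RROO
After move 3 (F'): F=BGBG U=WWOR R=YOYR D=ROYY L=RWOW
Query: F face = BGBG

Answer: B G B G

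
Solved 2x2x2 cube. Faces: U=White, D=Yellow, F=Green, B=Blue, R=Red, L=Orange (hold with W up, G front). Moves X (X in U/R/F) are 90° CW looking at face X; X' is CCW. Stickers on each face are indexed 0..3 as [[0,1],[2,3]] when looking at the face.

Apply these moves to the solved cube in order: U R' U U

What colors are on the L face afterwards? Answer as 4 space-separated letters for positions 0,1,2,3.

After move 1 (U): U=WWWW F=RRGG R=BBRR B=OOBB L=GGOO
After move 2 (R'): R=BRBR U=WBWO F=RWGW D=YRYG B=YOYB
After move 3 (U): U=WWOB F=BRGW R=YOBR B=GGYB L=RWOO
After move 4 (U): U=OWBW F=YOGW R=GGBR B=RWYB L=BROO
Query: L face = BROO

Answer: B R O O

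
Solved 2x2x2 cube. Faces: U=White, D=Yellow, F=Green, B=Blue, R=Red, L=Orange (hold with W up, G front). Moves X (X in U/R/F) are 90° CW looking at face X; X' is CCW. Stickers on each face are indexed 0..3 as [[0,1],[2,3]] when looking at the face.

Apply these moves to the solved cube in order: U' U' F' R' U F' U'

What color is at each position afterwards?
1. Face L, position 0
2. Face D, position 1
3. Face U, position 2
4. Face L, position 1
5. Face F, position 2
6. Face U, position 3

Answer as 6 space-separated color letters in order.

After move 1 (U'): U=WWWW F=OOGG R=GGRR B=RRBB L=BBOO
After move 2 (U'): U=WWWW F=BBGG R=OORR B=GGBB L=RROO
After move 3 (F'): F=BGBG U=WWOR R=YOYR D=ROYY L=RWOW
After move 4 (R'): R=ORYY U=WBOG F=BWBR D=RGYG B=YGOB
After move 5 (U): U=OWGB F=ORBR R=YGYY B=RWOB L=BWOW
After move 6 (F'): F=RROB U=OWYY R=GGRY D=WWYG L=BBOG
After move 7 (U'): U=WYOY F=BBOB R=RRRY B=GGOB L=RWOG
Query 1: L[0] = R
Query 2: D[1] = W
Query 3: U[2] = O
Query 4: L[1] = W
Query 5: F[2] = O
Query 6: U[3] = Y

Answer: R W O W O Y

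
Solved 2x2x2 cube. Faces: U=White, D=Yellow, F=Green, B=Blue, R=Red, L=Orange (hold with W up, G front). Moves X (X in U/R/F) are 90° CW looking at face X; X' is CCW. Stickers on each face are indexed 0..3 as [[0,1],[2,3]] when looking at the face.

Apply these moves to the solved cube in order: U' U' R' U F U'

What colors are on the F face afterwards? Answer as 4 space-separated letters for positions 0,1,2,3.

After move 1 (U'): U=WWWW F=OOGG R=GGRR B=RRBB L=BBOO
After move 2 (U'): U=WWWW F=BBGG R=OORR B=GGBB L=RROO
After move 3 (R'): R=OROR U=WBWG F=BWGW D=YBYG B=YGYB
After move 4 (U): U=WWGB F=ORGW R=YGOR B=RRYB L=BWOO
After move 5 (F): F=GOWR U=WWOW R=GGBR D=OYYG L=BYOB
After move 6 (U'): U=WWWO F=BYWR R=GOBR B=GGYB L=RROB
Query: F face = BYWR

Answer: B Y W R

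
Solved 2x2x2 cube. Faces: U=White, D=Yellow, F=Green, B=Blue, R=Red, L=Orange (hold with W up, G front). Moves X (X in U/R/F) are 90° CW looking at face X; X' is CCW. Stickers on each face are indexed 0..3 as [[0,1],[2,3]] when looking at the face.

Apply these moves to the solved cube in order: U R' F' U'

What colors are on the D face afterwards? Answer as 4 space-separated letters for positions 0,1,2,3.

After move 1 (U): U=WWWW F=RRGG R=BBRR B=OOBB L=GGOO
After move 2 (R'): R=BRBR U=WBWO F=RWGW D=YRYG B=YOYB
After move 3 (F'): F=WWRG U=WBBB R=RRYR D=GOYG L=GOOW
After move 4 (U'): U=BBWB F=GORG R=WWYR B=RRYB L=YOOW
Query: D face = GOYG

Answer: G O Y G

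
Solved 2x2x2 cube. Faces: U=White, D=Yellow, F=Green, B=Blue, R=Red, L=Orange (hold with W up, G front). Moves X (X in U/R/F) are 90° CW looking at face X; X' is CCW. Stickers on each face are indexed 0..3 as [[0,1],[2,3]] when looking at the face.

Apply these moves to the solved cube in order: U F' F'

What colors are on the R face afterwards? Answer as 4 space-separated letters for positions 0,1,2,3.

Answer: O B G R

Derivation:
After move 1 (U): U=WWWW F=RRGG R=BBRR B=OOBB L=GGOO
After move 2 (F'): F=RGRG U=WWBR R=YBYR D=GOYY L=GWOW
After move 3 (F'): F=GGRR U=WWYY R=OBGR D=WWYY L=GROB
Query: R face = OBGR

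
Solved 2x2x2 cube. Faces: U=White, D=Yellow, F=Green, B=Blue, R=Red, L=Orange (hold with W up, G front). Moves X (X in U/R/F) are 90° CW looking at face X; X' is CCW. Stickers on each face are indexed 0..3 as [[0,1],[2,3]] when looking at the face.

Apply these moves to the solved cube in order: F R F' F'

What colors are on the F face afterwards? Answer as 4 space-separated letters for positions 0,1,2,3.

After move 1 (F): F=GGGG U=WWOO R=WRWR D=RRYY L=OYOY
After move 2 (R): R=WWRR U=WGOG F=GRGY D=RBYB B=OBWB
After move 3 (F'): F=RYGG U=WGWR R=BWRR D=YYYB L=OGOO
After move 4 (F'): F=YGRG U=WGBR R=YWYR D=GOYB L=OROW
Query: F face = YGRG

Answer: Y G R G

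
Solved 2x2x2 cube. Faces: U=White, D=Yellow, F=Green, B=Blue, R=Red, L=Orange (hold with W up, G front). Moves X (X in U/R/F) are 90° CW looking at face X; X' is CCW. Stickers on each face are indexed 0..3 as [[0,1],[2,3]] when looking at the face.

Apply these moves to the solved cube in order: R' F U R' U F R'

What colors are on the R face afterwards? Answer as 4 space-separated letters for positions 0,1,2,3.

Answer: Y B O Y

Derivation:
After move 1 (R'): R=RRRR U=WBWB F=GWGW D=YGYG B=YBYB
After move 2 (F): F=GGWW U=WBOO R=WRBR D=RRYG L=OYOG
After move 3 (U): U=OWOB F=WRWW R=YBBR B=OYYB L=GGOG
After move 4 (R'): R=BRYB U=OYOO F=WWWB D=RRYW B=GYRB
After move 5 (U): U=OOOY F=BRWB R=GYYB B=GGRB L=WWOG
After move 6 (F): F=WBBR U=OOGW R=OYYB D=YGYW L=WROR
After move 7 (R'): R=YBOY U=ORGG F=WOBW D=YBYR B=WGGB
Query: R face = YBOY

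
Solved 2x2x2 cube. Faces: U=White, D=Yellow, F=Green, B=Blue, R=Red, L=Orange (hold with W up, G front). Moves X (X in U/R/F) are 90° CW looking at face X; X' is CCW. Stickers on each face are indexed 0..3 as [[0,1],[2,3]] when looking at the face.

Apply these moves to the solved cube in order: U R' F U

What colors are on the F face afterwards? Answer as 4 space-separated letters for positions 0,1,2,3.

Answer: W R W W

Derivation:
After move 1 (U): U=WWWW F=RRGG R=BBRR B=OOBB L=GGOO
After move 2 (R'): R=BRBR U=WBWO F=RWGW D=YRYG B=YOYB
After move 3 (F): F=GRWW U=WBOG R=WROR D=BBYG L=GYOR
After move 4 (U): U=OWGB F=WRWW R=YOOR B=GYYB L=GROR
Query: F face = WRWW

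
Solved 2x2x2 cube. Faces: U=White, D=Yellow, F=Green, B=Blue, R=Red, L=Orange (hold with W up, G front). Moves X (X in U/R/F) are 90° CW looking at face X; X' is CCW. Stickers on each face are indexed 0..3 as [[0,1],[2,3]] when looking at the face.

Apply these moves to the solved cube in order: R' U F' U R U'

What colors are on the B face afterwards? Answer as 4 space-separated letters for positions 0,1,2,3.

After move 1 (R'): R=RRRR U=WBWB F=GWGW D=YGYG B=YBYB
After move 2 (U): U=WWBB F=RRGW R=YBRR B=OOYB L=GWOO
After move 3 (F'): F=RWRG U=WWYR R=GBYR D=WOYG L=GBOB
After move 4 (U): U=YWRW F=GBRG R=OOYR B=GBYB L=RWOB
After move 5 (R): R=YORO U=YBRG F=GORG D=WYYG B=WBWB
After move 6 (U'): U=BGYR F=RWRG R=GORO B=YOWB L=WBOB
Query: B face = YOWB

Answer: Y O W B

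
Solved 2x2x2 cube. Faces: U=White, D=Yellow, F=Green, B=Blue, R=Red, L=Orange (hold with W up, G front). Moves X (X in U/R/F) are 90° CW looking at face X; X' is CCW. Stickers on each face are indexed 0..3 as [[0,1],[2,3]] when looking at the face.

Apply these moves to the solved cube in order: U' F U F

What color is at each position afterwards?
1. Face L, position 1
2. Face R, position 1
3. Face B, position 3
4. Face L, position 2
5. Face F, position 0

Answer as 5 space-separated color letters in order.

After move 1 (U'): U=WWWW F=OOGG R=GGRR B=RRBB L=BBOO
After move 2 (F): F=GOGO U=WWOB R=WGWR D=RGYY L=BYOY
After move 3 (U): U=OWBW F=WGGO R=RRWR B=BYBB L=GOOY
After move 4 (F): F=GWOG U=OWYO R=BRWR D=WRYY L=GROG
Query 1: L[1] = R
Query 2: R[1] = R
Query 3: B[3] = B
Query 4: L[2] = O
Query 5: F[0] = G

Answer: R R B O G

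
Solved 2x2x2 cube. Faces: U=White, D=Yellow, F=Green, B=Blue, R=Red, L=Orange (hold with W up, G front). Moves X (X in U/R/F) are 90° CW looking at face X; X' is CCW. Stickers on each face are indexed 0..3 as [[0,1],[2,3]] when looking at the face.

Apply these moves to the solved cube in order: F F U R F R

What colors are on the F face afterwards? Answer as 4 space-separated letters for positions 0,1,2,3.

Answer: G O Y O

Derivation:
After move 1 (F): F=GGGG U=WWOO R=WRWR D=RRYY L=OYOY
After move 2 (F): F=GGGG U=WWYY R=OROR D=WWYY L=OROR
After move 3 (U): U=YWYW F=ORGG R=BBOR B=ORBB L=GGOR
After move 4 (R): R=OBRB U=YRYG F=OWGY D=WBYO B=WRWB
After move 5 (F): F=GOYW U=YRRG R=YBGB D=ROYO L=GWOB
After move 6 (R): R=GYBB U=YORW F=GOYO D=RWYW B=GRRB
Query: F face = GOYO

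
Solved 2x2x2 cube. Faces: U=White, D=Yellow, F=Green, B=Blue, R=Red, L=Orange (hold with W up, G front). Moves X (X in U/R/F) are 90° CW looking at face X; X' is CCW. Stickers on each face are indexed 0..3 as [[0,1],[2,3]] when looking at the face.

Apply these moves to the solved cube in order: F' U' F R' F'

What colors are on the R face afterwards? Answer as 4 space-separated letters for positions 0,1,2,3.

Answer: O R Y R

Derivation:
After move 1 (F'): F=GGGG U=WWRR R=YRYR D=OOYY L=OWOW
After move 2 (U'): U=WRWR F=OWGG R=GGYR B=YRBB L=BBOW
After move 3 (F): F=GOGW U=WRWB R=WGRR D=YGYY L=BOOO
After move 4 (R'): R=GRWR U=WBWY F=GRGB D=YOYW B=YRGB
After move 5 (F'): F=RBGG U=WBGW R=ORYR D=OOYW L=BYOW
Query: R face = ORYR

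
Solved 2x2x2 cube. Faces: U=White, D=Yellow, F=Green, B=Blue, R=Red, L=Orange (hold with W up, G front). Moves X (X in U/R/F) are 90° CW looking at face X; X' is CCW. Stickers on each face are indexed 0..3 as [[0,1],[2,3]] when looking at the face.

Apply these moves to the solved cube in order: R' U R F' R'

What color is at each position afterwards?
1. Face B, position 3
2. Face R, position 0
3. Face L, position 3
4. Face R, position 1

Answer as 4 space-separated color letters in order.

Answer: B Y B B

Derivation:
After move 1 (R'): R=RRRR U=WBWB F=GWGW D=YGYG B=YBYB
After move 2 (U): U=WWBB F=RRGW R=YBRR B=OOYB L=GWOO
After move 3 (R): R=RYRB U=WRBW F=RGGG D=YYYO B=BOWB
After move 4 (F'): F=GGRG U=WRRR R=YYYB D=WOYO L=GWOB
After move 5 (R'): R=YBYY U=WWRB F=GRRR D=WGYG B=OOOB
Query 1: B[3] = B
Query 2: R[0] = Y
Query 3: L[3] = B
Query 4: R[1] = B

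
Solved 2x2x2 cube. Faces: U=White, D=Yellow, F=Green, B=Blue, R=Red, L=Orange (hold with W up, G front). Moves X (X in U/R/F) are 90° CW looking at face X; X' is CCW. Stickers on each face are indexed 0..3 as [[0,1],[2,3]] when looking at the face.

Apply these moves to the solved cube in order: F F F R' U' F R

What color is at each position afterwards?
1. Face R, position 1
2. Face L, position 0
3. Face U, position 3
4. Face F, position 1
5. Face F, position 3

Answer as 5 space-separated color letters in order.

Answer: W Y W G G

Derivation:
After move 1 (F): F=GGGG U=WWOO R=WRWR D=RRYY L=OYOY
After move 2 (F): F=GGGG U=WWYY R=OROR D=WWYY L=OROR
After move 3 (F): F=GGGG U=WWRR R=YRYR D=OOYY L=OWOW
After move 4 (R'): R=RRYY U=WBRB F=GWGR D=OGYG B=YBOB
After move 5 (U'): U=BBWR F=OWGR R=GWYY B=RROB L=YBOW
After move 6 (F): F=GORW U=BBWB R=WWRY D=YGYG L=YOOG
After move 7 (R): R=RWYW U=BOWW F=GGRG D=YOYR B=BRBB
Query 1: R[1] = W
Query 2: L[0] = Y
Query 3: U[3] = W
Query 4: F[1] = G
Query 5: F[3] = G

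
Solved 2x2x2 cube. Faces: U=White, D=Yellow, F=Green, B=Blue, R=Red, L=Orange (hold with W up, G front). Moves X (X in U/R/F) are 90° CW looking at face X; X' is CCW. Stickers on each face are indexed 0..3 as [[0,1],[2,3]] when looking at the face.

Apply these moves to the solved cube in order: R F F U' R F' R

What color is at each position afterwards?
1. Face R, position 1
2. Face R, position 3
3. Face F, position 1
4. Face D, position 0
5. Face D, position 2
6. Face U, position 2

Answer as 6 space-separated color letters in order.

Answer: W Y R B Y O

Derivation:
After move 1 (R): R=RRRR U=WGWG F=GYGY D=YBYB B=WBWB
After move 2 (F): F=GGYY U=WGOO R=WRGR D=RRYB L=OYOB
After move 3 (F): F=YGYG U=WGBY R=OROR D=GWYB L=OROR
After move 4 (U'): U=GYWB F=ORYG R=YGOR B=ORWB L=WBOR
After move 5 (R): R=OYRG U=GRWG F=OWYB D=GWYO B=BRYB
After move 6 (F'): F=WBOY U=GROR R=WYGG D=BRYO L=WGOW
After move 7 (R): R=GWGY U=GBOY F=WROO D=BYYB B=RRRB
Query 1: R[1] = W
Query 2: R[3] = Y
Query 3: F[1] = R
Query 4: D[0] = B
Query 5: D[2] = Y
Query 6: U[2] = O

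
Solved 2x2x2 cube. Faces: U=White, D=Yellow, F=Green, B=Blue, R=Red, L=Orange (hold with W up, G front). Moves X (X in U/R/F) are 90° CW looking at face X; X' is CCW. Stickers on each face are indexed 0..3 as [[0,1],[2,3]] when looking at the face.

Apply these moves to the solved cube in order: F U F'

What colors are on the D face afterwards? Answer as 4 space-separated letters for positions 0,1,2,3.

After move 1 (F): F=GGGG U=WWOO R=WRWR D=RRYY L=OYOY
After move 2 (U): U=OWOW F=WRGG R=BBWR B=OYBB L=GGOY
After move 3 (F'): F=RGWG U=OWBW R=RBRR D=GYYY L=GWOO
Query: D face = GYYY

Answer: G Y Y Y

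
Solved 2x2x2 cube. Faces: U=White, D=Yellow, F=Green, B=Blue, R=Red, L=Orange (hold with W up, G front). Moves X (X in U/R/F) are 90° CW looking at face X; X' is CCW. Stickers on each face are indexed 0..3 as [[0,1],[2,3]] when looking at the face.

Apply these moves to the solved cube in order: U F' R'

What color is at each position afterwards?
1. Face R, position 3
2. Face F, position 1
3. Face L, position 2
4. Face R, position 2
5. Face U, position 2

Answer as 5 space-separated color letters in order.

After move 1 (U): U=WWWW F=RRGG R=BBRR B=OOBB L=GGOO
After move 2 (F'): F=RGRG U=WWBR R=YBYR D=GOYY L=GWOW
After move 3 (R'): R=BRYY U=WBBO F=RWRR D=GGYG B=YOOB
Query 1: R[3] = Y
Query 2: F[1] = W
Query 3: L[2] = O
Query 4: R[2] = Y
Query 5: U[2] = B

Answer: Y W O Y B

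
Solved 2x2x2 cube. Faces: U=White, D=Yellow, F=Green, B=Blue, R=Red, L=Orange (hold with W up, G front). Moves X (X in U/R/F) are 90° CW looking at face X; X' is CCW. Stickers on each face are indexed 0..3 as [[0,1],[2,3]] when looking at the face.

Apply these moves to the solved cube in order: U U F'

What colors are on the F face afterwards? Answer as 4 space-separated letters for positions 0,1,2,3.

Answer: B G B G

Derivation:
After move 1 (U): U=WWWW F=RRGG R=BBRR B=OOBB L=GGOO
After move 2 (U): U=WWWW F=BBGG R=OORR B=GGBB L=RROO
After move 3 (F'): F=BGBG U=WWOR R=YOYR D=ROYY L=RWOW
Query: F face = BGBG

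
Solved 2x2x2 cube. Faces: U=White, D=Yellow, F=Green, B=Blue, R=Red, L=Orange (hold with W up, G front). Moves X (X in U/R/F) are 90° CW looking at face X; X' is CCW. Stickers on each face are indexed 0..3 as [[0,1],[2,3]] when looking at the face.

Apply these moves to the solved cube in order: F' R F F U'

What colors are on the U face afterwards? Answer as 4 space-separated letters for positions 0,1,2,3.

Answer: G O W B

Derivation:
After move 1 (F'): F=GGGG U=WWRR R=YRYR D=OOYY L=OWOW
After move 2 (R): R=YYRR U=WGRG F=GOGY D=OBYB B=RBWB
After move 3 (F): F=GGYO U=WGWW R=RYGR D=RYYB L=OOOB
After move 4 (F): F=YGOG U=WGBO R=WYWR D=GRYB L=OROY
After move 5 (U'): U=GOWB F=OROG R=YGWR B=WYWB L=RBOY
Query: U face = GOWB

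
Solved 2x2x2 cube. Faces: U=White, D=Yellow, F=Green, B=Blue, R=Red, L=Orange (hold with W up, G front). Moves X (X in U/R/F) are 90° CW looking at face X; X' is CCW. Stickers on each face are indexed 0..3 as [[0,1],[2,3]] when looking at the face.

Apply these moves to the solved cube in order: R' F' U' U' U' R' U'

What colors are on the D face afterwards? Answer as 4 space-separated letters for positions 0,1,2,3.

After move 1 (R'): R=RRRR U=WBWB F=GWGW D=YGYG B=YBYB
After move 2 (F'): F=WWGG U=WBRR R=GRYR D=OOYG L=OBOW
After move 3 (U'): U=BRWR F=OBGG R=WWYR B=GRYB L=YBOW
After move 4 (U'): U=RRBW F=YBGG R=OBYR B=WWYB L=GROW
After move 5 (U'): U=RWRB F=GRGG R=YBYR B=OBYB L=WWOW
After move 6 (R'): R=BRYY U=RYRO F=GWGB D=ORYG B=GBOB
After move 7 (U'): U=YORR F=WWGB R=GWYY B=BROB L=GBOW
Query: D face = ORYG

Answer: O R Y G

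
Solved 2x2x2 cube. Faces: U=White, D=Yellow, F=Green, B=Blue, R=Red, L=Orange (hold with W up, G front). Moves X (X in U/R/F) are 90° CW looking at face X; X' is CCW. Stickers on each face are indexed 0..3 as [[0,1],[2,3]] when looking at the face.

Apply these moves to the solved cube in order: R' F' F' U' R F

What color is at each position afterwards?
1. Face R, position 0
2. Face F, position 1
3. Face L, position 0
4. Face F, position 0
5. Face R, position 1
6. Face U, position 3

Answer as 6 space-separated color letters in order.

After move 1 (R'): R=RRRR U=WBWB F=GWGW D=YGYG B=YBYB
After move 2 (F'): F=WWGG U=WBRR R=GRYR D=OOYG L=OBOW
After move 3 (F'): F=WGWG U=WBGY R=OROR D=BWYG L=OROR
After move 4 (U'): U=BYWG F=ORWG R=WGOR B=ORYB L=YBOR
After move 5 (R): R=OWRG U=BRWG F=OWWG D=BYYO B=GRYB
After move 6 (F): F=WOGW U=BRRB R=WWGG D=ROYO L=YBOY
Query 1: R[0] = W
Query 2: F[1] = O
Query 3: L[0] = Y
Query 4: F[0] = W
Query 5: R[1] = W
Query 6: U[3] = B

Answer: W O Y W W B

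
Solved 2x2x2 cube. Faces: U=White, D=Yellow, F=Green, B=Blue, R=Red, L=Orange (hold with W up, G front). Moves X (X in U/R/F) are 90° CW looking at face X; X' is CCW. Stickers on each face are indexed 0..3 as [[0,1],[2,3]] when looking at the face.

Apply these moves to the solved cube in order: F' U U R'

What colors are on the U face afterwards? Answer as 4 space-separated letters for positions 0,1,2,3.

Answer: R B W G

Derivation:
After move 1 (F'): F=GGGG U=WWRR R=YRYR D=OOYY L=OWOW
After move 2 (U): U=RWRW F=YRGG R=BBYR B=OWBB L=GGOW
After move 3 (U): U=RRWW F=BBGG R=OWYR B=GGBB L=YROW
After move 4 (R'): R=WROY U=RBWG F=BRGW D=OBYG B=YGOB
Query: U face = RBWG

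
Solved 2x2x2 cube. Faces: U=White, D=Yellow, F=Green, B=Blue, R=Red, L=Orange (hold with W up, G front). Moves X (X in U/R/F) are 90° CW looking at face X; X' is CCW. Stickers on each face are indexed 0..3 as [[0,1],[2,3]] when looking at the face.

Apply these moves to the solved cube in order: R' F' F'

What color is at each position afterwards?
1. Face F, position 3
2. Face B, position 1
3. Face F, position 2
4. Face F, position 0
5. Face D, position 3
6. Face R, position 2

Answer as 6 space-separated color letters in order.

Answer: G B W W G O

Derivation:
After move 1 (R'): R=RRRR U=WBWB F=GWGW D=YGYG B=YBYB
After move 2 (F'): F=WWGG U=WBRR R=GRYR D=OOYG L=OBOW
After move 3 (F'): F=WGWG U=WBGY R=OROR D=BWYG L=OROR
Query 1: F[3] = G
Query 2: B[1] = B
Query 3: F[2] = W
Query 4: F[0] = W
Query 5: D[3] = G
Query 6: R[2] = O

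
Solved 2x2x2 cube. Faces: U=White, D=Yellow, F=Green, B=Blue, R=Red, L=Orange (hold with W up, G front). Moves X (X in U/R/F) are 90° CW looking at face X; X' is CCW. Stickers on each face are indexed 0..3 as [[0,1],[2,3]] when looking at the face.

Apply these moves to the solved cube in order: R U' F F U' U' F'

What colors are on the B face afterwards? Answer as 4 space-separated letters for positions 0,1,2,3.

After move 1 (R): R=RRRR U=WGWG F=GYGY D=YBYB B=WBWB
After move 2 (U'): U=GGWW F=OOGY R=GYRR B=RRWB L=WBOO
After move 3 (F): F=GOYO U=GGOB R=WYWR D=RGYB L=WYOB
After move 4 (F): F=YGOO U=GGBY R=OYBR D=WWYB L=WROG
After move 5 (U'): U=GYGB F=WROO R=YGBR B=OYWB L=RROG
After move 6 (U'): U=YBGG F=RROO R=WRBR B=YGWB L=OYOG
After move 7 (F'): F=RORO U=YBWB R=WRWR D=YGYB L=OGOG
Query: B face = YGWB

Answer: Y G W B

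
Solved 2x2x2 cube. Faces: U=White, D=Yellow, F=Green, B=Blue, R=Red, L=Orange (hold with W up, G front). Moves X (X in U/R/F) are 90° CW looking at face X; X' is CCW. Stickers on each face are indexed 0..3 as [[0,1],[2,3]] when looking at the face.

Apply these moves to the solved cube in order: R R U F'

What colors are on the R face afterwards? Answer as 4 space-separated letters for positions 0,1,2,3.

Answer: W B Y R

Derivation:
After move 1 (R): R=RRRR U=WGWG F=GYGY D=YBYB B=WBWB
After move 2 (R): R=RRRR U=WYWY F=GBGB D=YWYW B=GBGB
After move 3 (U): U=WWYY F=RRGB R=GBRR B=OOGB L=GBOO
After move 4 (F'): F=RBRG U=WWGR R=WBYR D=BOYW L=GYOY
Query: R face = WBYR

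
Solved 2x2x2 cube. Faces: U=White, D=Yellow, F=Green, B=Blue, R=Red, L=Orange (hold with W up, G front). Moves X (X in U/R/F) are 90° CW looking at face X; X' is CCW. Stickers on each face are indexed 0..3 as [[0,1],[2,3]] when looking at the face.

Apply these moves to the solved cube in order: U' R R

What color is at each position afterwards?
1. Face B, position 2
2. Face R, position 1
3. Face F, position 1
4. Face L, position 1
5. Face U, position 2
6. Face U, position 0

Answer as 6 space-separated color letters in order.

After move 1 (U'): U=WWWW F=OOGG R=GGRR B=RRBB L=BBOO
After move 2 (R): R=RGRG U=WOWG F=OYGY D=YBYR B=WRWB
After move 3 (R): R=RRGG U=WYWY F=OBGR D=YWYW B=GROB
Query 1: B[2] = O
Query 2: R[1] = R
Query 3: F[1] = B
Query 4: L[1] = B
Query 5: U[2] = W
Query 6: U[0] = W

Answer: O R B B W W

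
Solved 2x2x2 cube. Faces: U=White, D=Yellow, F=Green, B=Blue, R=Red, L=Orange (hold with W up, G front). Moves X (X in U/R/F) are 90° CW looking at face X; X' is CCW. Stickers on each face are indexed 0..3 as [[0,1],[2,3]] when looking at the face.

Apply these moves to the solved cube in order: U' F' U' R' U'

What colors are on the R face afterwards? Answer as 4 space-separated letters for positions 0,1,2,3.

Answer: B R O Y

Derivation:
After move 1 (U'): U=WWWW F=OOGG R=GGRR B=RRBB L=BBOO
After move 2 (F'): F=OGOG U=WWGR R=YGYR D=BOYY L=BWOW
After move 3 (U'): U=WRWG F=BWOG R=OGYR B=YGBB L=RROW
After move 4 (R'): R=GROY U=WBWY F=BROG D=BWYG B=YGOB
After move 5 (U'): U=BYWW F=RROG R=BROY B=GROB L=YGOW
Query: R face = BROY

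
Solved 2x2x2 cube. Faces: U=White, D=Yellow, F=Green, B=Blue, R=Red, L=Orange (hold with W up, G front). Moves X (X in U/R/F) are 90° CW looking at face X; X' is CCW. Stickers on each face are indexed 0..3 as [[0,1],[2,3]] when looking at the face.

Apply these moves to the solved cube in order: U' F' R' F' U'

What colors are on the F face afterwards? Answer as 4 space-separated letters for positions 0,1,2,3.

After move 1 (U'): U=WWWW F=OOGG R=GGRR B=RRBB L=BBOO
After move 2 (F'): F=OGOG U=WWGR R=YGYR D=BOYY L=BWOW
After move 3 (R'): R=GRYY U=WBGR F=OWOR D=BGYG B=YROB
After move 4 (F'): F=WROO U=WBGY R=GRBY D=WWYG L=BROG
After move 5 (U'): U=BYWG F=BROO R=WRBY B=GROB L=YROG
Query: F face = BROO

Answer: B R O O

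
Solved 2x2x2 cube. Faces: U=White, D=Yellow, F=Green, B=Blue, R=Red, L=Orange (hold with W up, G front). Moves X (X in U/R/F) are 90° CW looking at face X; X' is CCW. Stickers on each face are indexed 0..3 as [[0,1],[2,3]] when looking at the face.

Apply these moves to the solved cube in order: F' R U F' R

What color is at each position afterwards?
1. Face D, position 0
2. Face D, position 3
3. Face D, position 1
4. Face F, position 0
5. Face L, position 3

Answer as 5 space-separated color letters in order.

Answer: O O W Y G

Derivation:
After move 1 (F'): F=GGGG U=WWRR R=YRYR D=OOYY L=OWOW
After move 2 (R): R=YYRR U=WGRG F=GOGY D=OBYB B=RBWB
After move 3 (U): U=RWGG F=YYGY R=RBRR B=OWWB L=GOOW
After move 4 (F'): F=YYYG U=RWRR R=BBOR D=OWYB L=GGOG
After move 5 (R): R=OBRB U=RYRG F=YWYB D=OWYO B=RWWB
Query 1: D[0] = O
Query 2: D[3] = O
Query 3: D[1] = W
Query 4: F[0] = Y
Query 5: L[3] = G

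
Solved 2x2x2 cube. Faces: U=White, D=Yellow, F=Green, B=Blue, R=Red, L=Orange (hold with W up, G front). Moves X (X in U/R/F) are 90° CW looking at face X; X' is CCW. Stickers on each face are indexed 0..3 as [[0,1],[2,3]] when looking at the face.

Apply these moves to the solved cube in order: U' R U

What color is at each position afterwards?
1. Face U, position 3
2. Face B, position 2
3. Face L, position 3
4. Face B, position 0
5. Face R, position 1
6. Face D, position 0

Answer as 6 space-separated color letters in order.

Answer: O W O B R Y

Derivation:
After move 1 (U'): U=WWWW F=OOGG R=GGRR B=RRBB L=BBOO
After move 2 (R): R=RGRG U=WOWG F=OYGY D=YBYR B=WRWB
After move 3 (U): U=WWGO F=RGGY R=WRRG B=BBWB L=OYOO
Query 1: U[3] = O
Query 2: B[2] = W
Query 3: L[3] = O
Query 4: B[0] = B
Query 5: R[1] = R
Query 6: D[0] = Y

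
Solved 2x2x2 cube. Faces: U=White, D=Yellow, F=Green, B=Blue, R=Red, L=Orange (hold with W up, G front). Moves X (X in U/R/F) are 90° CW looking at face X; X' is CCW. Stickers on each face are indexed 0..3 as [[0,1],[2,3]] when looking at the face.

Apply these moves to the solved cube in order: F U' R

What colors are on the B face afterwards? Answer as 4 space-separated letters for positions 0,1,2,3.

After move 1 (F): F=GGGG U=WWOO R=WRWR D=RRYY L=OYOY
After move 2 (U'): U=WOWO F=OYGG R=GGWR B=WRBB L=BBOY
After move 3 (R): R=WGRG U=WYWG F=ORGY D=RBYW B=OROB
Query: B face = OROB

Answer: O R O B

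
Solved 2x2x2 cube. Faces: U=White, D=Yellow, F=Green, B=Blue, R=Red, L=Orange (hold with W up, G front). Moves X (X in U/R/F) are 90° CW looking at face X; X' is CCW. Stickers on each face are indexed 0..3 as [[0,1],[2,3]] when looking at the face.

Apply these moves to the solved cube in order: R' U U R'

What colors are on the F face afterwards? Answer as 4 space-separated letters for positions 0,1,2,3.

After move 1 (R'): R=RRRR U=WBWB F=GWGW D=YGYG B=YBYB
After move 2 (U): U=WWBB F=RRGW R=YBRR B=OOYB L=GWOO
After move 3 (U): U=BWBW F=YBGW R=OORR B=GWYB L=RROO
After move 4 (R'): R=OROR U=BYBG F=YWGW D=YBYW B=GWGB
Query: F face = YWGW

Answer: Y W G W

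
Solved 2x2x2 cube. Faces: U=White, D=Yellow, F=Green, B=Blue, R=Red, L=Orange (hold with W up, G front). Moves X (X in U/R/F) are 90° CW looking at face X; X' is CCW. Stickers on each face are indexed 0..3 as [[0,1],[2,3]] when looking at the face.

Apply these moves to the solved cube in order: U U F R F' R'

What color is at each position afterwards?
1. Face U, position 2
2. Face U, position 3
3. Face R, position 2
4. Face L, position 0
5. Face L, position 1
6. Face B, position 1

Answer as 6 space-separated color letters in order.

After move 1 (U): U=WWWW F=RRGG R=BBRR B=OOBB L=GGOO
After move 2 (U): U=WWWW F=BBGG R=OORR B=GGBB L=RROO
After move 3 (F): F=GBGB U=WWOR R=WOWR D=ROYY L=RYOY
After move 4 (R): R=WWRO U=WBOB F=GOGY D=RBYG B=RGWB
After move 5 (F'): F=OYGG U=WBWR R=BWRO D=YYYG L=RBOO
After move 6 (R'): R=WOBR U=WWWR F=OBGR D=YYYG B=GGYB
Query 1: U[2] = W
Query 2: U[3] = R
Query 3: R[2] = B
Query 4: L[0] = R
Query 5: L[1] = B
Query 6: B[1] = G

Answer: W R B R B G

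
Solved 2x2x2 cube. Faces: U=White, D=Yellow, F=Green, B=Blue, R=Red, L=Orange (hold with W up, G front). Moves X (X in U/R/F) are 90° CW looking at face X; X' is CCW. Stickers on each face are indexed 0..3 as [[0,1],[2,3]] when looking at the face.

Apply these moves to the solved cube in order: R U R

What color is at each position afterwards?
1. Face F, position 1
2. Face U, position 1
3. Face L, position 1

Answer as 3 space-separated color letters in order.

After move 1 (R): R=RRRR U=WGWG F=GYGY D=YBYB B=WBWB
After move 2 (U): U=WWGG F=RRGY R=WBRR B=OOWB L=GYOO
After move 3 (R): R=RWRB U=WRGY F=RBGB D=YWYO B=GOWB
Query 1: F[1] = B
Query 2: U[1] = R
Query 3: L[1] = Y

Answer: B R Y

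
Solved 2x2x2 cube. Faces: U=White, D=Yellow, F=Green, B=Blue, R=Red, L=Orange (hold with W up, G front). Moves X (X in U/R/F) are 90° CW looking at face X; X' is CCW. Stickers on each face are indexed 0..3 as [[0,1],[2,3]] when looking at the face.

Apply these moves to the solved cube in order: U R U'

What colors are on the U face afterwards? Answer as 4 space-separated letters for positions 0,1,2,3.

Answer: R G W W

Derivation:
After move 1 (U): U=WWWW F=RRGG R=BBRR B=OOBB L=GGOO
After move 2 (R): R=RBRB U=WRWG F=RYGY D=YBYO B=WOWB
After move 3 (U'): U=RGWW F=GGGY R=RYRB B=RBWB L=WOOO
Query: U face = RGWW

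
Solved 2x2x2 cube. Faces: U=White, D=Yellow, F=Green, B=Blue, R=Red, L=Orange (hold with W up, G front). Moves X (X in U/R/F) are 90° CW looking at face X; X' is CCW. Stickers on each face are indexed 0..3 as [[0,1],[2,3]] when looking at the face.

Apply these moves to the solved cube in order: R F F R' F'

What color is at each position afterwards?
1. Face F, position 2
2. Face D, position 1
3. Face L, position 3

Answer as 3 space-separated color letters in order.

After move 1 (R): R=RRRR U=WGWG F=GYGY D=YBYB B=WBWB
After move 2 (F): F=GGYY U=WGOO R=WRGR D=RRYB L=OYOB
After move 3 (F): F=YGYG U=WGBY R=OROR D=GWYB L=OROR
After move 4 (R'): R=RROO U=WWBW F=YGYY D=GGYG B=BBWB
After move 5 (F'): F=GYYY U=WWRO R=GRGO D=RRYG L=OWOB
Query 1: F[2] = Y
Query 2: D[1] = R
Query 3: L[3] = B

Answer: Y R B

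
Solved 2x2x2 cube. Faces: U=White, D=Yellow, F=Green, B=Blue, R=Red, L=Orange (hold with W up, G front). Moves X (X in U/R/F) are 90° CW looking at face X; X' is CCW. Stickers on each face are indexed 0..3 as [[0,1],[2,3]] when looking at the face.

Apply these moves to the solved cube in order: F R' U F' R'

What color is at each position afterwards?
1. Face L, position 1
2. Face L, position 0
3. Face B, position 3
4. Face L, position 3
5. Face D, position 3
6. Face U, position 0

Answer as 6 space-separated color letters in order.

After move 1 (F): F=GGGG U=WWOO R=WRWR D=RRYY L=OYOY
After move 2 (R'): R=RRWW U=WBOB F=GWGO D=RGYG B=YBRB
After move 3 (U): U=OWBB F=RRGO R=YBWW B=OYRB L=GWOY
After move 4 (F'): F=RORG U=OWYW R=GBRW D=WYYG L=GBOB
After move 5 (R'): R=BWGR U=ORYO F=RWRW D=WOYG B=GYYB
Query 1: L[1] = B
Query 2: L[0] = G
Query 3: B[3] = B
Query 4: L[3] = B
Query 5: D[3] = G
Query 6: U[0] = O

Answer: B G B B G O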